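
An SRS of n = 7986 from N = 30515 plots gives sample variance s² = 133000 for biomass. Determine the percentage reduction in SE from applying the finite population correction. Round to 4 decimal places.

14.0760

f = n/N = 7986/30515 = 0.26170736.
SE_no-fpc = √(s²/n) = 4.080949; SE_fpc = √((1−f)s²/n) = 3.5065129.
Ratio = √(1−f) = 0.85923957. Reduction = 100·(1 − 0.85923957) = 14.0760%.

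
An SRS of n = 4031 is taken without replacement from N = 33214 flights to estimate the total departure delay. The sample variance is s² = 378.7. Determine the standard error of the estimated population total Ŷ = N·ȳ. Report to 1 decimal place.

Var(Ŷ) = N²·Var(ȳ) = N²·(1 − n/N)·s²/n.
f = 4031/33214 = 0.12136448; Var(ȳ) = 0.87863552·378.7/4031 = 0.082545093.
Var(Ŷ) = 33214² · 0.082545093 = 9.1061253 × 10^7.
SE(Ŷ) = √(9.1061253 × 10^7) = 9542.6.

9542.6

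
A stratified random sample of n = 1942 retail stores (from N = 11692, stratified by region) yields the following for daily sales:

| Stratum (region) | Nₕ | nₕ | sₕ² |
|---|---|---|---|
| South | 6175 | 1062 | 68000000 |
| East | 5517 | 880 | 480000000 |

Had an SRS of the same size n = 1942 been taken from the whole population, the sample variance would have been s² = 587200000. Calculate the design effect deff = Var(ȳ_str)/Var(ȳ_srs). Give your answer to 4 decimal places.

0.4635

Var(ȳ_str) = Σ Wₕ²(1−fₕ)sₕ²/nₕ with Wₕ = Nₕ/11692:
  South: (6175/11692)²·(1−1062/6175)·68000000/1062 = 14788.344
  East: (5517/11692)²·(1−880/5517)·480000000/880 = 102075.39
  → Var(ȳ_str) = 116863.73.
Var(ȳ_srs) = (1 − 1942/11692)·587200000/1942 = 252146.32.
deff = 116863.73 / 252146.32 = 0.4635.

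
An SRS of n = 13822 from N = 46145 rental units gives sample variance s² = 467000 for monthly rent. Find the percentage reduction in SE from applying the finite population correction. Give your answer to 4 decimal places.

f = n/N = 13822/46145 = 0.29953408.
SE_no-fpc = √(s²/n) = 5.8126342; SE_fpc = √((1−f)s²/n) = 4.8648169.
Ratio = √(1−f) = 0.83693842. Reduction = 100·(1 − 0.83693842) = 16.3062%.

16.3062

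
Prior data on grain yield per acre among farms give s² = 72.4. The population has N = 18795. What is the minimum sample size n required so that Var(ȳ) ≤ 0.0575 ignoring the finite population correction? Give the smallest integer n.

1260

Without fpc, n₀ = s²/D = 72.4/0.0575 = 1259.1304.
Rounding up, n = 1260.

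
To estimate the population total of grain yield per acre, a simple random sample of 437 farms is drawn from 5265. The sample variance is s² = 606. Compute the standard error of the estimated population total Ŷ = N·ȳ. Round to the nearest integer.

5937

Var(Ŷ) = N²·Var(ȳ) = N²·(1 − n/N)·s²/n.
f = 437/5265 = 0.08300095; Var(ȳ) = 0.91699905·606/437 = 1.271628.
Var(Ŷ) = 5265² · 1.271628 = 3.5249814 × 10^7.
SE(Ŷ) = √(3.5249814 × 10^7) = 5937.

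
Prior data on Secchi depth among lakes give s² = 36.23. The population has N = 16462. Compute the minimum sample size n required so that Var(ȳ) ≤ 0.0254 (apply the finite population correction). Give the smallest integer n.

1313

Without fpc, n₀ = s²/D = 36.23/0.0254 = 1426.3780.
With fpc, (1 − n/N)·s²/n ≤ D requires n ≥ n₀/(1 + n₀/N) = 1426.3780/(1 + 1426.3780/16462) = 1312.6419.
Rounding up, n = 1313.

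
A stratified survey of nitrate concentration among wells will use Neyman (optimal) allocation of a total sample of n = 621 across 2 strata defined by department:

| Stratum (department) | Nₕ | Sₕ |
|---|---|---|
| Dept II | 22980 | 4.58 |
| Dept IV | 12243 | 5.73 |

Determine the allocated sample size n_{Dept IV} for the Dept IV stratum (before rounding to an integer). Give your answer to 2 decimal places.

248.37

Neyman allocation: nₕ = n·NₕSₕ / Σⱼ NⱼSⱼ.
Σ NⱼSⱼ = 22980·4.58 + 12243·5.73 = 175400.79.
n_{Dept IV} = 621·12243·5.73 / 175400.79 = 248.37.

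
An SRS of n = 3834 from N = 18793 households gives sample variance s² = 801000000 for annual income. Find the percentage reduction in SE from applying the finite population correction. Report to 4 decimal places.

f = n/N = 3834/18793 = 0.20401213.
SE_no-fpc = √(s²/n) = 457.07788; SE_fpc = √((1−f)s²/n) = 407.79644.
Ratio = √(1−f) = 0.89218152. Reduction = 100·(1 − 0.89218152) = 10.7818%.

10.7818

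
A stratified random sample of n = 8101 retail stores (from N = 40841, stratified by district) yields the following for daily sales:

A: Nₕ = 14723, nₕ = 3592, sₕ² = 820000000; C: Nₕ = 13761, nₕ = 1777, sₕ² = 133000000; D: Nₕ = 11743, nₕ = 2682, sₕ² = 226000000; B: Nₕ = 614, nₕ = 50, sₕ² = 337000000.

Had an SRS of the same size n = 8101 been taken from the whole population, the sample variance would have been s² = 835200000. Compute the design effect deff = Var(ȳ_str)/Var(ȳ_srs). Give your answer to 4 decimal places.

0.4429

Var(ȳ_str) = Σ Wₕ²(1−fₕ)sₕ²/nₕ with Wₕ = Nₕ/40841:
  A: (14723/40841)²·(1−3592/14723)·820000000/3592 = 22429.278
  C: (13761/40841)²·(1−1777/13761)·133000000/1777 = 7399.8561
  D: (11743/40841)²·(1−2682/11743)·226000000/2682 = 5375.4165
  B: (614/40841)²·(1−50/614)·337000000/50 = 1399.3123
  → Var(ȳ_str) = 36603.863.
Var(ȳ_srs) = (1 − 8101/40841)·835200000/8101 = 82648.345.
deff = 36603.863 / 82648.345 = 0.4429.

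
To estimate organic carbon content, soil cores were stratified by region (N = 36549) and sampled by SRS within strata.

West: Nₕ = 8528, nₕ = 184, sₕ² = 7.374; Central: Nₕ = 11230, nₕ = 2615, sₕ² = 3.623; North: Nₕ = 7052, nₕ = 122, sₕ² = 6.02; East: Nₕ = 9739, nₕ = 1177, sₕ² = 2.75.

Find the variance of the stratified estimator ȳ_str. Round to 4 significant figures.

Var(ȳ_str) = Σₕ Wₕ²(1 − fₕ)sₕ²/nₕ with Wₕ = Nₕ/N, N = 36549.
West: Wₕ = 0.23333060; term = 0.23333060²·(1 − 0.02157598)·7.374/184 = 0.0021347931.
Central: Wₕ = 0.30725875; term = 0.30725875²·(1 − 0.23285841)·3.623/2615 = 1.0034152 × 10^-4.
North: Wₕ = 0.19294646; term = 0.19294646²·(1 − 0.01730006)·6.02/122 = 0.0018052244.
East: Wₕ = 0.26646420; term = 0.26646420²·(1 − 0.12085430)·2.75/1177 = 1.458461 × 10^-4.
Sum = 0.0041862051.

0.004186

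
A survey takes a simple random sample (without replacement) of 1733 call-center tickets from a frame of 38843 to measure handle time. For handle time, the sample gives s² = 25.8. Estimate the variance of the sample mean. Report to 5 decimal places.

Under SRS without replacement, Var(ȳ) = (1 − f)·s²/n with f = n/N = 1733/38843 = 0.04461550.
Var(ȳ) = (1 − 0.04461550)·25.8/1733 = 0.95538450·0.014887478 = 0.014223266.

0.01422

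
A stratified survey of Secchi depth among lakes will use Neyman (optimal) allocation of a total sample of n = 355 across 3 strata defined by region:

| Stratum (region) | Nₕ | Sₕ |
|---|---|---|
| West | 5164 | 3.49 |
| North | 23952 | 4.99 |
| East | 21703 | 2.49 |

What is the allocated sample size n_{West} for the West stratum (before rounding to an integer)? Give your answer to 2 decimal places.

Neyman allocation: nₕ = n·NₕSₕ / Σⱼ NⱼSⱼ.
Σ NⱼSⱼ = 5164·3.49 + 23952·4.99 + 21703·2.49 = 191583.31.
n_{West} = 355·5164·3.49 / 191583.31 = 33.40.

33.40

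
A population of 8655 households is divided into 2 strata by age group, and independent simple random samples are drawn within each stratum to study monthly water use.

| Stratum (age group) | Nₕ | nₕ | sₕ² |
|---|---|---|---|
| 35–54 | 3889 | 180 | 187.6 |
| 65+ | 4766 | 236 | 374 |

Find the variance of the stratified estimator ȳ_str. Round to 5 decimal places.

0.65744

Var(ȳ_str) = Σₕ Wₕ²(1 − fₕ)sₕ²/nₕ with Wₕ = Nₕ/N, N = 8655.
35–54: Wₕ = 0.44933564; term = 0.44933564²·(1 − 0.04628439)·187.6/180 = 0.20068779.
65+: Wₕ = 0.55066436; term = 0.55066436²·(1 − 0.04951742)·374/236 = 0.45674909.
Sum = 0.65743688.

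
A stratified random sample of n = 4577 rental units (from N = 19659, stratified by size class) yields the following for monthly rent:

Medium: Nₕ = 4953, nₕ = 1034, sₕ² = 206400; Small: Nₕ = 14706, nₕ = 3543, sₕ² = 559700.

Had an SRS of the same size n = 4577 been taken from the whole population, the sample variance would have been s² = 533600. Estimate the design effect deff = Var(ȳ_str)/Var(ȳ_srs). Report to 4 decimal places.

Var(ȳ_str) = Σ Wₕ²(1−fₕ)sₕ²/nₕ with Wₕ = Nₕ/19659:
  Medium: (4953/19659)²·(1−1034/4953)·206400/1034 = 10.025589
  Small: (14706/19659)²·(1−3543/14706)·559700/3543 = 67.102206
  → Var(ȳ_str) = 77.127795.
Var(ȳ_srs) = (1 − 4577/19659)·533600/4577 = 89.44013.
deff = 77.127795 / 89.44013 = 0.8623.

0.8623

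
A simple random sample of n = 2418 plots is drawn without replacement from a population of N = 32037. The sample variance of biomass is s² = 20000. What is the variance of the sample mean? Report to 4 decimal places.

7.6470

Under SRS without replacement, Var(ȳ) = (1 − f)·s²/n with f = n/N = 2418/32037 = 0.07547523.
Var(ȳ) = (1 − 0.07547523)·20000/2418 = 0.92452477·8.2712986 = 7.6470204.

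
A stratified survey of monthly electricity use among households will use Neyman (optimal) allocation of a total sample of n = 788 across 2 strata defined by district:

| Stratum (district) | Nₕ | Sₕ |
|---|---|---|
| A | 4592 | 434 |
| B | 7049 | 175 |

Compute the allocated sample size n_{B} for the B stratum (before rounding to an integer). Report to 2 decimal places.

301.27

Neyman allocation: nₕ = n·NₕSₕ / Σⱼ NⱼSⱼ.
Σ NⱼSⱼ = 4592·434 + 7049·175 = 3.226503 × 10^6.
n_{B} = 788·7049·175 / (3.226503 × 10^6) = 301.27.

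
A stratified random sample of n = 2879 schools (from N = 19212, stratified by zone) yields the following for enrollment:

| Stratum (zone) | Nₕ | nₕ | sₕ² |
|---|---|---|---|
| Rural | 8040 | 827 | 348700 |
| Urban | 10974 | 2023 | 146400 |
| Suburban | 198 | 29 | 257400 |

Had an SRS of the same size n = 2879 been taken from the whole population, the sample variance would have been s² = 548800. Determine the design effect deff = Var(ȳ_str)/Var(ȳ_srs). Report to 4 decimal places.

Var(ȳ_str) = Σ Wₕ²(1−fₕ)sₕ²/nₕ with Wₕ = Nₕ/19212:
  Rural: (8040/19212)²·(1−827/8040)·348700/827 = 66.248075
  Urban: (10974/19212)²·(1−2023/10974)·146400/2023 = 19.259125
  Suburban: (198/19212)²·(1−29/198)·257400/29 = 0.80466902
  → Var(ȳ_str) = 86.311869.
Var(ȳ_srs) = (1 − 2879/19212)·548800/2879 = 162.05626.
deff = 86.311869 / 162.05626 = 0.5326.

0.5326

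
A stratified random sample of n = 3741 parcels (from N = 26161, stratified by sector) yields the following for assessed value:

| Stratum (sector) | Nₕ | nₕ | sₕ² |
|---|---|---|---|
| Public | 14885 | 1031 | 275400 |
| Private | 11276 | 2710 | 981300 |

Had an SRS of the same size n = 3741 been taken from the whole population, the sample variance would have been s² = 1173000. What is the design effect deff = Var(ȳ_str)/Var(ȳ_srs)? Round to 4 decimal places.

0.4897

Var(ȳ_str) = Σ Wₕ²(1−fₕ)sₕ²/nₕ with Wₕ = Nₕ/26161:
  Public: (14885/26161)²·(1−1031/14885)·275400/1031 = 80.486049
  Private: (11276/26161)²·(1−2710/11276)·981300/2710 = 51.104243
  → Var(ȳ_str) = 131.59029.
Var(ȳ_srs) = (1 − 3741/26161)·1173000/3741 = 268.71479.
deff = 131.59029 / 268.71479 = 0.4897.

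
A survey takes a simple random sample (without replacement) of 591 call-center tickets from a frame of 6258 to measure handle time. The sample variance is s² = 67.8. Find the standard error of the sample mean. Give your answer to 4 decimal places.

0.3223

Under SRS without replacement, Var(ȳ) = (1 − f)·s²/n with f = n/N = 591/6258 = 0.09443912.
Var(ȳ) = (1 − 0.09443912)·67.8/591 = 0.90556088·0.11472081 = 0.10388668.
SE(ȳ) = √(0.10388668) = 0.3223.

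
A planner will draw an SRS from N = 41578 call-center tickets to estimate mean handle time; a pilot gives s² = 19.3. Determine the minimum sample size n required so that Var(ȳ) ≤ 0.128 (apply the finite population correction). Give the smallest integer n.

Without fpc, n₀ = s²/D = 19.3/0.128 = 150.7812.
With fpc, (1 − n/N)·s²/n ≤ D requires n ≥ n₀/(1 + n₀/N) = 150.7812/(1 + 150.7812/41578) = 150.2364.
Rounding up, n = 151.

151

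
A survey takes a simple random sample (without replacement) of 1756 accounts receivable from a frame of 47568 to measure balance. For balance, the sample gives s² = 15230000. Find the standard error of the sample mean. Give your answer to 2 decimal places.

91.39

Under SRS without replacement, Var(ȳ) = (1 − f)·s²/n with f = n/N = 1756/47568 = 0.03691557.
Var(ȳ) = (1 − 0.03691557)·15230000/1756 = 0.96308443·8673.1207 = 8352.9475.
SE(ȳ) = √(8352.9475) = 91.39.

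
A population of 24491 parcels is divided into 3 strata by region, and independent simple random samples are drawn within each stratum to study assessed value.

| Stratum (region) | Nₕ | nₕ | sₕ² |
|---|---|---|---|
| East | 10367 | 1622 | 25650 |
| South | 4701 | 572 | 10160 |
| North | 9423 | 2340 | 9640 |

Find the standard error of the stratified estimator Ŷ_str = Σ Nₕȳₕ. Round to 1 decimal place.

Var(Ŷ_str) = Σₕ Nₕ²(1 − fₕ)sₕ²/nₕ.
East: 10367²·(1 − 1622/10367)·25650/1622 = 1.4336708 × 10^9.
South: 4701²·(1 − 572/4701)·10160/572 = 3.4477265 × 10^8.
North: 9423²·(1 − 2340/9423)·9640/2340 = 2.7495879 × 10^8.
Sum = 2.0534022 × 10^9.
SE = √(2.0534022 × 10^9) = 45314.5.

45314.5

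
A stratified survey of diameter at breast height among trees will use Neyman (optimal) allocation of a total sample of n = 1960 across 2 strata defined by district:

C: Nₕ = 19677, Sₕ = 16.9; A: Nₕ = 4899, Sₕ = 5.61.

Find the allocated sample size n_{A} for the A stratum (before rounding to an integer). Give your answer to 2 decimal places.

Neyman allocation: nₕ = n·NₕSₕ / Σⱼ NⱼSⱼ.
Σ NⱼSⱼ = 19677·16.9 + 4899·5.61 = 360024.69.
n_{A} = 1960·4899·5.61 / 360024.69 = 149.62.

149.62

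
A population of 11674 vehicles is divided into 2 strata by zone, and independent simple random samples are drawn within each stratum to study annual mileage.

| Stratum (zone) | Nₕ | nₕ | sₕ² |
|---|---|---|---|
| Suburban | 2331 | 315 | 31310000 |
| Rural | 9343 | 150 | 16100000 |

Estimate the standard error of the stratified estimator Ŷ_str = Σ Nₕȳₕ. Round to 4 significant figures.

Var(Ŷ_str) = Σₕ Nₕ²(1 − fₕ)sₕ²/nₕ.
Suburban: 2331²·(1 − 315/2331)·31310000/315 = 4.670951 × 10^11.
Rural: 9343²·(1 − 150/9343)·16100000/150 = 9.2188814 × 10^12.
Sum = 9.6859765 × 10^12.
SE = √(9.6859765 × 10^12) = 3.112 × 10^6.

3.112 × 10^6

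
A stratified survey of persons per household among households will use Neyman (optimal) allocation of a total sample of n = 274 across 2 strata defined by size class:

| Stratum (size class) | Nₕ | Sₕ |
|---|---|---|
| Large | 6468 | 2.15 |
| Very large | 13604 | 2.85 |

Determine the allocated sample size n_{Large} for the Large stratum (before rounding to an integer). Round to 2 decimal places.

72.33

Neyman allocation: nₕ = n·NₕSₕ / Σⱼ NⱼSⱼ.
Σ NⱼSⱼ = 6468·2.15 + 13604·2.85 = 52677.6.
n_{Large} = 274·6468·2.15 / 52677.6 = 72.33.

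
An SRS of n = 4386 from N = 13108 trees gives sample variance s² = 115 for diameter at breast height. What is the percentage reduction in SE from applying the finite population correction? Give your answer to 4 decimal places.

f = n/N = 4386/13108 = 0.33460482.
SE_no-fpc = √(s²/n) = 0.16192526; SE_fpc = √((1−f)s²/n) = 0.13208528.
Ratio = √(1−f) = 0.81571759. Reduction = 100·(1 − 0.81571759) = 18.4282%.

18.4282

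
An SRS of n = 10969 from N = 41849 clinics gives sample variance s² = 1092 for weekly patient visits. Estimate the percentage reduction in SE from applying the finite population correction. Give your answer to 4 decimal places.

f = n/N = 10969/41849 = 0.26210901.
SE_no-fpc = √(s²/n) = 0.31552066; SE_fpc = √((1−f)s²/n) = 0.27103408.
Ratio = √(1−f) = 0.85900581. Reduction = 100·(1 − 0.85900581) = 14.0994%.

14.0994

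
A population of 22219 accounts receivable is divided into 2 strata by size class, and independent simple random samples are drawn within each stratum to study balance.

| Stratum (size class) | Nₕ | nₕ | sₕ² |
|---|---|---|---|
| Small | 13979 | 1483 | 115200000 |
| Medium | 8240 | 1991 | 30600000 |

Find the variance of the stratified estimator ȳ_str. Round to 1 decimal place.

Var(ȳ_str) = Σₕ Wₕ²(1 − fₕ)sₕ²/nₕ with Wₕ = Nₕ/N, N = 22219.
Small: Wₕ = 0.62914623; term = 0.62914623²·(1 − 0.10608770)·115200000/1483 = 27485.866.
Medium: Wₕ = 0.37085377; term = 0.37085377²·(1 − 0.24162621)·30600000/1991 = 1603.0198.
Sum = 29088.886.

29088.9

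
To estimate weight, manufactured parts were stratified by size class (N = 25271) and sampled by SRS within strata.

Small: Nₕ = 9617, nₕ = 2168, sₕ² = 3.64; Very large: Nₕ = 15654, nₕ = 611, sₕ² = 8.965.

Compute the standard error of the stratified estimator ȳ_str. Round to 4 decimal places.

0.0748

Var(ȳ_str) = Σₕ Wₕ²(1 − fₕ)sₕ²/nₕ with Wₕ = Nₕ/N, N = 25271.
Small: Wₕ = 0.38055479; term = 0.38055479²·(1 − 0.22543413)·3.64/2168 = 1.8833665 × 10^-4.
Very large: Wₕ = 0.61944521; term = 0.61944521²·(1 − 0.03903156)·8.965/611 = 0.0054103332.
Sum = 0.0055986699.
SE = √(0.0055986699) = 0.0748.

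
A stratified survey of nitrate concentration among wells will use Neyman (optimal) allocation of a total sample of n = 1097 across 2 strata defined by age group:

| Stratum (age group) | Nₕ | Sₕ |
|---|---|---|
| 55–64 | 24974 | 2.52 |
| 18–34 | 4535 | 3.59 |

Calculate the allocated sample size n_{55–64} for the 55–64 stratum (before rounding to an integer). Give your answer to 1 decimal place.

Neyman allocation: nₕ = n·NₕSₕ / Σⱼ NⱼSⱼ.
Σ NⱼSⱼ = 24974·2.52 + 4535·3.59 = 79215.13.
n_{55–64} = 1097·24974·2.52 / 79215.13 = 871.5.

871.5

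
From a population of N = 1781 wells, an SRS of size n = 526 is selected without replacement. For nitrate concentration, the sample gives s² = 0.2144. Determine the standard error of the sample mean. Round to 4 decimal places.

Under SRS without replacement, Var(ȳ) = (1 − f)·s²/n with f = n/N = 526/1781 = 0.29533970.
Var(ȳ) = (1 − 0.29533970)·0.2144/526 = 0.70466030·4.0760456 × 10^-4 = 2.8722275 × 10^-4.
SE(ȳ) = √(2.8722275 × 10^-4) = 0.0169.

0.0169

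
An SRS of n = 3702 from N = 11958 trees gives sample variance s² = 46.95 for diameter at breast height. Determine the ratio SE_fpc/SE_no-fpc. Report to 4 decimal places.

f = n/N = 3702/11958 = 0.30958354.
SE_no-fpc = √(s²/n) = 0.11261587; SE_fpc = √((1−f)s²/n) = 0.093573992.
Ratio = √(1−f) = 0.83091303.

0.8309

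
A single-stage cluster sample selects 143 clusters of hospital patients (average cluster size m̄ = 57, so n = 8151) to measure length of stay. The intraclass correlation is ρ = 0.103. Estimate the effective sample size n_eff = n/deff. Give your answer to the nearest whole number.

deff = 1 + (57 − 1)·0.103 = 1 + 5.768 = 6.768.
n_eff = 8151 / 6.768 = 1204.

1204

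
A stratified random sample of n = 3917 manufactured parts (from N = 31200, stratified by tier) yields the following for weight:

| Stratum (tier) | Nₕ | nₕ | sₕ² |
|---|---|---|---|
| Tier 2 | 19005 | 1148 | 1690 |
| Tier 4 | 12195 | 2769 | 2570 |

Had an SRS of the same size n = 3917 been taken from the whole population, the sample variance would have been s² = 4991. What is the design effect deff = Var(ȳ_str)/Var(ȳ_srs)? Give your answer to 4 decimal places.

Var(ȳ_str) = Σ Wₕ²(1−fₕ)sₕ²/nₕ with Wₕ = Nₕ/31200:
  Tier 2: (19005/31200)²·(1−1148/19005)·1690/1148 = 0.51322996
  Tier 4: (12195/31200)²·(1−2769/12195)·2570/2769 = 0.10959992
  → Var(ȳ_str) = 0.62282988.
Var(ȳ_srs) = (1 − 3917/31200)·4991/3917 = 1.1142215.
deff = 0.62282988 / 1.1142215 = 0.5590.

0.5590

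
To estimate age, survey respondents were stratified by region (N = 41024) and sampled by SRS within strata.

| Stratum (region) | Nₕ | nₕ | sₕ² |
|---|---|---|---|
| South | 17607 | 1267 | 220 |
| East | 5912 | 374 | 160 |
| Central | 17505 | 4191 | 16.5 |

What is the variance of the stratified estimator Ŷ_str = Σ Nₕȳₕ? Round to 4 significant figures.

Var(Ŷ_str) = Σₕ Nₕ²(1 − fₕ)sₕ²/nₕ.
South: 17607²·(1 − 1267/17607)·220/1267 = 4.995552 × 10^7.
East: 5912²·(1 − 374/5912)·160/374 = 1.4006698 × 10^7.
Central: 17505²·(1 − 4191/17505)·16.5/4191 = 917565.24.
Sum = 6.4879783 × 10^7.

6.488 × 10^7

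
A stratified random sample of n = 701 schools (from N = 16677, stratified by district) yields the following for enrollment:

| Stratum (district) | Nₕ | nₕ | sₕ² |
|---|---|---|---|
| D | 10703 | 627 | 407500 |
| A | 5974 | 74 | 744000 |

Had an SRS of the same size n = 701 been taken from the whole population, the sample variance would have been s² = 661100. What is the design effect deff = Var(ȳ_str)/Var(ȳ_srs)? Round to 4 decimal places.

1.6893

Var(ȳ_str) = Σ Wₕ²(1−fₕ)sₕ²/nₕ with Wₕ = Nₕ/16677:
  D: (10703/16677)²·(1−627/10703)·407500/627 = 252.01007
  A: (5974/16677)²·(1−74/5974)·744000/74 = 1274.156
  → Var(ȳ_str) = 1526.1661.
Var(ȳ_srs) = (1 − 701/16677)·661100/701 = 903.43989.
deff = 1526.1661 / 903.43989 = 1.6893.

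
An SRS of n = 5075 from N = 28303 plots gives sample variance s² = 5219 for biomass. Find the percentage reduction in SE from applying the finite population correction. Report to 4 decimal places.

9.4080

f = n/N = 5075/28303 = 0.17930961.
SE_no-fpc = √(s²/n) = 1.014088; SE_fpc = √((1−f)s²/n) = 0.91868219.
Ratio = √(1−f) = 0.90591964. Reduction = 100·(1 − 0.90591964) = 9.4080%.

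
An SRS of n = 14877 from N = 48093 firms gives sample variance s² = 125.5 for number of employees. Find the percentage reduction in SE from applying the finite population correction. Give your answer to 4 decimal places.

f = n/N = 14877/48093 = 0.30933816.
SE_no-fpc = √(s²/n) = 0.091846832; SE_fpc = √((1−f)s²/n) = 0.07633029.
Ratio = √(1−f) = 0.83106067. Reduction = 100·(1 − 0.83106067) = 16.8939%.

16.8939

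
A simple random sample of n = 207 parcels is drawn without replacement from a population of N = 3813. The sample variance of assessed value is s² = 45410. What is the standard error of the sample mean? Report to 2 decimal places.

Under SRS without replacement, Var(ȳ) = (1 − f)·s²/n with f = n/N = 207/3813 = 0.05428796.
Var(ȳ) = (1 − 0.05428796)·45410/207 = 0.94571204·219.37198 = 207.46272.
SE(ȳ) = √(207.46272) = 14.40.

14.40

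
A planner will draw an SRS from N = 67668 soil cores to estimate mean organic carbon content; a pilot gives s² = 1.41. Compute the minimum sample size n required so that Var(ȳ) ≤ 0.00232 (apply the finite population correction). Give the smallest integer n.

603

Without fpc, n₀ = s²/D = 1.41/0.00232 = 607.7586.
With fpc, (1 − n/N)·s²/n ≤ D requires n ≥ n₀/(1 + n₀/N) = 607.7586/(1 + 607.7586/67668) = 602.3486.
Rounding up, n = 603.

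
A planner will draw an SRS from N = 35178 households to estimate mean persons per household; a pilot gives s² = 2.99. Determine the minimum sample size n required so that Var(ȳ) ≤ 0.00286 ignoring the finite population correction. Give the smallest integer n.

Without fpc, n₀ = s²/D = 2.99/0.00286 = 1045.4545.
Rounding up, n = 1046.

1046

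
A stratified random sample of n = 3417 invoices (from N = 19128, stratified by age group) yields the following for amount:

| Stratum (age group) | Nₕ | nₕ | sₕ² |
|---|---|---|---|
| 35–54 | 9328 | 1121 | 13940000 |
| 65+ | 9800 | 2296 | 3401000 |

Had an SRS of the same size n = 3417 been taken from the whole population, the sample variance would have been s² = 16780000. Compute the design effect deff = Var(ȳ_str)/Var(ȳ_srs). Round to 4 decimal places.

Var(ȳ_str) = Σ Wₕ²(1−fₕ)sₕ²/nₕ with Wₕ = Nₕ/19128:
  35–54: (9328/19128)²·(1−1121/9328)·13940000/1121 = 2601.9024
  65+: (9800/19128)²·(1−2296/9800)·3401000/2296 = 297.72446
  → Var(ȳ_str) = 2899.6269.
Var(ȳ_srs) = (1 − 3417/19128)·16780000/3417 = 4033.4924.
deff = 2899.6269 / 4033.4924 = 0.7189.

0.7189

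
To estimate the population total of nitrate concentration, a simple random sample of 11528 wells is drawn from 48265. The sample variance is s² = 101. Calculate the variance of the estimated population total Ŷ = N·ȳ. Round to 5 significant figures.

1.5535 × 10^7

Var(Ŷ) = N²·Var(ȳ) = N²·(1 − n/N)·s²/n.
f = 11528/48265 = 0.23884803; Var(ȳ) = 0.76115197·101/11528 = 0.0066686632.
Var(Ŷ) = 48265² · 0.0066686632 = 1.5534719 × 10^7.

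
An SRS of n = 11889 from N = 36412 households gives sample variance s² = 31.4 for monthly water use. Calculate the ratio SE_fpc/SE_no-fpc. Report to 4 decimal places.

f = n/N = 11889/36412 = 0.32651324.
SE_no-fpc = √(s²/n) = 0.051391603; SE_fpc = √((1−f)s²/n) = 0.042175156.
Ratio = √(1−f) = 0.82066239.

0.8207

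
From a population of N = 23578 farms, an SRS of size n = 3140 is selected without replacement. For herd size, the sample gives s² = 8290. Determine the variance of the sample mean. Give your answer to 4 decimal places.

Under SRS without replacement, Var(ȳ) = (1 − f)·s²/n with f = n/N = 3140/23578 = 0.13317499.
Var(ȳ) = (1 − 0.13317499)·8290/3140 = 0.86682501·2.6401274 = 2.2885284.

2.2885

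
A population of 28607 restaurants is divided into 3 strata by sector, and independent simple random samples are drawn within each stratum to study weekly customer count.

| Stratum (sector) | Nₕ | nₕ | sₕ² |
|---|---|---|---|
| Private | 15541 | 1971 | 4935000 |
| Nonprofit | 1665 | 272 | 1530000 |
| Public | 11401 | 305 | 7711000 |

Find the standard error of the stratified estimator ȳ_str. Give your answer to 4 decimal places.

67.5971

Var(ȳ_str) = Σₕ Wₕ²(1 − fₕ)sₕ²/nₕ with Wₕ = Nₕ/N, N = 28607.
Private: Wₕ = 0.54325864; term = 0.54325864²·(1 − 0.12682582)·4935000/1971 = 645.23023.
Nonprofit: Wₕ = 0.05820254; term = 0.05820254²·(1 − 0.16336336)·1530000/272 = 15.942016.
Public: Wₕ = 0.39853882; term = 0.39853882²·(1 − 0.02675204)·7711000/305 = 3908.1896.
Sum = 4569.3618.
SE = √(4569.3618) = 67.5971.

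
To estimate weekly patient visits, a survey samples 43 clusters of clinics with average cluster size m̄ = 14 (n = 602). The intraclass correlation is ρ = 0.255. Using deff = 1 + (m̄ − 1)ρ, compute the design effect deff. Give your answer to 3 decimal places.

deff = 1 + (14 − 1)·0.255 = 1 + 3.315 = 4.315.

4.315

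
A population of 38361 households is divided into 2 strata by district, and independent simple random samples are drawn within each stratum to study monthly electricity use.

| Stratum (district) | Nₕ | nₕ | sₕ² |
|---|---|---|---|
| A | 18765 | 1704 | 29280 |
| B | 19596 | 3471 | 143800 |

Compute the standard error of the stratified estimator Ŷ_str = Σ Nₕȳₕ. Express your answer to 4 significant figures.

136400

Var(Ŷ_str) = Σₕ Nₕ²(1 − fₕ)sₕ²/nₕ.
A: 18765²·(1 − 1704/18765)·29280/1704 = 5.5011633 × 10^9.
B: 19596²·(1 − 3471/19596)·143800/3471 = 1.3090958 × 10^10.
Sum = 1.8592121 × 10^10.
SE = √(1.8592121 × 10^10) = 136400.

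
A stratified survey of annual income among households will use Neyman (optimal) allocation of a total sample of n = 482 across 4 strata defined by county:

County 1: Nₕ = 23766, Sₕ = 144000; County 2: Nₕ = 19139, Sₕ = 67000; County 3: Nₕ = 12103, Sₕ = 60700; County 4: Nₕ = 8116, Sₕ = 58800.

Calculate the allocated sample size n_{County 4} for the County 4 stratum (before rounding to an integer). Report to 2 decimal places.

38.88

Neyman allocation: nₕ = n·NₕSₕ / Σⱼ NⱼSⱼ.
Σ NⱼSⱼ = 23766·144000 + 19139·67000 + 12103·60700 + 8116·58800 = 5.9164899 × 10^9.
n_{County 4} = 482·8116·58800 / (5.9164899 × 10^9) = 38.88.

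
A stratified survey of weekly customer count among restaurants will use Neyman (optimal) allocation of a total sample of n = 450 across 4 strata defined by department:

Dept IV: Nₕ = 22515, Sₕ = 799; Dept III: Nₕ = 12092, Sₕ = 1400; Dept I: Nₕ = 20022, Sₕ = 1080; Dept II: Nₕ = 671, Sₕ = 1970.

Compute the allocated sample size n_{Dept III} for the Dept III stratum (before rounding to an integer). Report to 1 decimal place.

Neyman allocation: nₕ = n·NₕSₕ / Σⱼ NⱼSⱼ.
Σ NⱼSⱼ = 22515·799 + 12092·1400 + 20022·1080 + 671·1970 = 5.7863915 × 10^7.
n_{Dept III} = 450·12092·1400 / (5.7863915 × 10^7) = 131.7.

131.7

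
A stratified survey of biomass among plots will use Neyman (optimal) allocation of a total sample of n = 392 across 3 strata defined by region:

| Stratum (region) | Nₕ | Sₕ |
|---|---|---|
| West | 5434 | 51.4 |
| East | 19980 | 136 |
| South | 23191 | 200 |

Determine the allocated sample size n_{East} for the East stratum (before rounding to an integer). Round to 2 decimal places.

Neyman allocation: nₕ = n·NₕSₕ / Σⱼ NⱼSⱼ.
Σ NⱼSⱼ = 5434·51.4 + 19980·136 + 23191·200 = 7.6347876 × 10^6.
n_{East} = 392·19980·136 / (7.6347876 × 10^6) = 139.52.

139.52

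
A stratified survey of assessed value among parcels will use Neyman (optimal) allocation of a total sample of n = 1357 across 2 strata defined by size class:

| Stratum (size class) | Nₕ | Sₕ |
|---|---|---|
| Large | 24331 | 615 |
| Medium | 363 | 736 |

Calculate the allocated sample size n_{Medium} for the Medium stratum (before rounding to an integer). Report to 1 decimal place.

23.8

Neyman allocation: nₕ = n·NₕSₕ / Σⱼ NⱼSⱼ.
Σ NⱼSⱼ = 24331·615 + 363·736 = 1.5230733 × 10^7.
n_{Medium} = 1357·363·736 / (1.5230733 × 10^7) = 23.8.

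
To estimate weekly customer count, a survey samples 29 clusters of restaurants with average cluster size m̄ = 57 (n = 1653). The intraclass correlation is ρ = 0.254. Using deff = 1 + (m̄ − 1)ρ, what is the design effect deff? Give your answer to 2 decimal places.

deff = 1 + (57 − 1)·0.254 = 1 + 14.224 = 15.224.

15.22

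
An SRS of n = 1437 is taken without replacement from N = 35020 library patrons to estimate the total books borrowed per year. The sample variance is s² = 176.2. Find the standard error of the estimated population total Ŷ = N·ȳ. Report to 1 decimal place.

Var(Ŷ) = N²·Var(ȳ) = N²·(1 − n/N)·s²/n.
f = 1437/35020 = 0.04103370; Var(ȳ) = 0.95896630·176.2/1437 = 0.11758515.
Var(Ŷ) = 35020² · 0.11758515 = 1.4420647 × 10^8.
SE(Ŷ) = √(1.4420647 × 10^8) = 12008.6.

12008.6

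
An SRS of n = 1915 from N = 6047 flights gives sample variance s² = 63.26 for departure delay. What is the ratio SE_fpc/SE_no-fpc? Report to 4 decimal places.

f = n/N = 1915/6047 = 0.31668596.
SE_no-fpc = √(s²/n) = 0.18175242; SE_fpc = √((1−f)s²/n) = 0.15024166.
Ratio = √(1−f) = 0.82662811.

0.8266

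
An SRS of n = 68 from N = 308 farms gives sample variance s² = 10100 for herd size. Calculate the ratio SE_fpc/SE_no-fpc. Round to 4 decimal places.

0.8827

f = n/N = 68/308 = 0.22077922.
SE_no-fpc = √(s²/n) = 12.187264; SE_fpc = √((1−f)s²/n) = 10.758123.
Ratio = √(1−f) = 0.88273483.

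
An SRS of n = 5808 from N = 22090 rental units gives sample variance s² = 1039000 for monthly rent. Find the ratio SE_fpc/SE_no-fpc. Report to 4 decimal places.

0.8585

f = n/N = 5808/22090 = 0.26292440.
SE_no-fpc = √(s²/n) = 13.375021; SE_fpc = √((1−f)s²/n) = 11.482871.
Ratio = √(1−f) = 0.85853107.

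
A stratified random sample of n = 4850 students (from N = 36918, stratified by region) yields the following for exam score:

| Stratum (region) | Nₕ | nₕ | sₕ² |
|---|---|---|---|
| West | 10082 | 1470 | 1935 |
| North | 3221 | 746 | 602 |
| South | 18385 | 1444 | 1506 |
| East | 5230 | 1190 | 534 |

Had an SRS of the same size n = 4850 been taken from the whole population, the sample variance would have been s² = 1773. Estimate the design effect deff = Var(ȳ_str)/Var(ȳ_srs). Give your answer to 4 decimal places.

Var(ȳ_str) = Σ Wₕ²(1−fₕ)sₕ²/nₕ with Wₕ = Nₕ/36918:
  West: (10082/36918)²·(1−1470/10082)·1935/1470 = 0.083856748
  North: (3221/36918)²·(1−746/3221)·602/746 = 0.0047200572
  South: (18385/36918)²·(1−1444/18385)·1506/1444 = 0.23833297
  East: (5230/36918)²·(1−1190/5230)·534/1190 = 0.0069566639
  → Var(ȳ_str) = 0.33386644.
Var(ȳ_srs) = (1 − 4850/36918)·1773/4850 = 0.31754166.
deff = 0.33386644 / 0.31754166 = 1.0514.

1.0514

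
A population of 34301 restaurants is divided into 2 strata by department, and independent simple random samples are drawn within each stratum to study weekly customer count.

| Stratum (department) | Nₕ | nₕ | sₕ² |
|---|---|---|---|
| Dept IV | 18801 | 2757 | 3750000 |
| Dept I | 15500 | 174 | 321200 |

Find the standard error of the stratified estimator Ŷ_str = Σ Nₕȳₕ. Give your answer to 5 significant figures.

Var(Ŷ_str) = Σₕ Nₕ²(1 − fₕ)sₕ²/nₕ.
Dept IV: 18801²·(1 − 2757/18801)·3750000/2757 = 4.1028733 × 10^11.
Dept I: 15500²·(1 − 174/15500)·321200/174 = 4.3851738 × 10^11.
Sum = 8.4880471 × 10^11.
SE = √(8.4880471 × 10^11) = 921310.

921310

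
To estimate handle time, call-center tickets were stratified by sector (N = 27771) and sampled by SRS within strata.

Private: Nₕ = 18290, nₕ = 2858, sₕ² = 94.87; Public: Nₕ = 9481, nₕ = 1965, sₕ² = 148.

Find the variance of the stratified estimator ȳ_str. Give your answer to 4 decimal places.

0.0191

Var(ȳ_str) = Σₕ Wₕ²(1 − fₕ)sₕ²/nₕ with Wₕ = Nₕ/N, N = 27771.
Private: Wₕ = 0.65860070; term = 0.65860070²·(1 − 0.15626025)·94.87/2858 = 0.012148413.
Public: Wₕ = 0.34139930; term = 0.34139930²·(1 − 0.20725662)·148/1965 = 0.0069591635.
Sum = 0.019107577.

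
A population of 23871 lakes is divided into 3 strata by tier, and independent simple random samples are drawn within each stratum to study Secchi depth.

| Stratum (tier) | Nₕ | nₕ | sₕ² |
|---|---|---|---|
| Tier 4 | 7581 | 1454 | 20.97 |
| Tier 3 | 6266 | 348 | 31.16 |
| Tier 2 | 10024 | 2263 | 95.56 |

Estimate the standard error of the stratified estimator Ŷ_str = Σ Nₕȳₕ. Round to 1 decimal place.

2697.3

Var(Ŷ_str) = Σₕ Nₕ²(1 − fₕ)sₕ²/nₕ.
Tier 4: 7581²·(1 − 1454/7581)·20.97/1454 = 669897.57.
Tier 3: 6266²·(1 − 348/6266)·31.16/348 = 3.3203476 × 10^6.
Tier 2: 10024²·(1 − 2263/10024)·95.56/2263 = 3.2851131 × 10^6.
Sum = 7.2753583 × 10^6.
SE = √(7.2753583 × 10^6) = 2697.3.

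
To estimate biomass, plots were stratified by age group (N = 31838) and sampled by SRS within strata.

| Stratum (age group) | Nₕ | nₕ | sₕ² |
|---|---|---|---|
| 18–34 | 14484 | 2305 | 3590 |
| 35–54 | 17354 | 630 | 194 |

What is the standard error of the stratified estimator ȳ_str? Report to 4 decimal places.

0.5993

Var(ȳ_str) = Σₕ Wₕ²(1 − fₕ)sₕ²/nₕ with Wₕ = Nₕ/N, N = 31838.
18–34: Wₕ = 0.45492807; term = 0.45492807²·(1 − 0.15914112)·3590/2305 = 0.2710392.
35–54: Wₕ = 0.54507193; term = 0.54507193²·(1 − 0.03630287)·194/630 = 0.088167672.
Sum = 0.35920687.
SE = √(0.35920687) = 0.5993.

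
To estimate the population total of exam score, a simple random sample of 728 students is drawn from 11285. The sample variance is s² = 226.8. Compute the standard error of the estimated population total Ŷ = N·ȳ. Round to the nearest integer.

Var(Ŷ) = N²·Var(ȳ) = N²·(1 − n/N)·s²/n.
f = 728/11285 = 0.06451041; Var(ȳ) = 0.93548959·226.8/728 = 0.29144099.
Var(Ŷ) = 11285² · 0.29144099 = 3.7115367 × 10^7.
SE(Ŷ) = √(3.7115367 × 10^7) = 6092.

6092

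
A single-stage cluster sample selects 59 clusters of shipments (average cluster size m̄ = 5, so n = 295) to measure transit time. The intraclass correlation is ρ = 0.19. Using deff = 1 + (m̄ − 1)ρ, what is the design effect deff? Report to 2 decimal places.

deff = 1 + (5 − 1)·0.19 = 1 + 0.76 = 1.76.

1.76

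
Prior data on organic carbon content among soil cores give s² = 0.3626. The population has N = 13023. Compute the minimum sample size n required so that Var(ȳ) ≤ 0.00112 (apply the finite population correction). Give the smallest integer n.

316

Without fpc, n₀ = s²/D = 0.3626/0.00112 = 323.7500.
With fpc, (1 − n/N)·s²/n ≤ D requires n ≥ n₀/(1 + n₀/N) = 323.7500/(1 + 323.7500/13023) = 315.8968.
Rounding up, n = 316.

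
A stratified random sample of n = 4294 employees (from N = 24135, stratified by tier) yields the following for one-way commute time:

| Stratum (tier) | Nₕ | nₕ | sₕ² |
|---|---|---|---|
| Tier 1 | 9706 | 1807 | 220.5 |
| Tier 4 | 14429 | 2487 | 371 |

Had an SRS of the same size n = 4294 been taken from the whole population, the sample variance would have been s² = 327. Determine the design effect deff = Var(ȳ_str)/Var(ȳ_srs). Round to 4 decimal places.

0.9614

Var(ȳ_str) = Σ Wₕ²(1−fₕ)sₕ²/nₕ with Wₕ = Nₕ/24135:
  Tier 1: (9706/24135)²·(1−1807/9706)·220.5/1807 = 0.016060839
  Tier 4: (14429/24135)²·(1−2487/14429)·371/2487 = 0.044128262
  → Var(ȳ_str) = 0.060189101.
Var(ȳ_srs) = (1 − 4294/24135)·327/4294 = 0.062603983.
deff = 0.060189101 / 0.062603983 = 0.9614.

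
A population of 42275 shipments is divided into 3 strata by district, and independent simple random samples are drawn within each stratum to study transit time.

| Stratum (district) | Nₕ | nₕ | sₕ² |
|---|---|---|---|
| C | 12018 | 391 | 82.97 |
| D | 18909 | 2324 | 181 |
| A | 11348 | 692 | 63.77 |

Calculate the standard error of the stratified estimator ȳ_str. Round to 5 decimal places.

Var(ȳ_str) = Σₕ Wₕ²(1 − fₕ)sₕ²/nₕ with Wₕ = Nₕ/N, N = 42275.
C: Wₕ = 0.28428149; term = 0.28428149²·(1 − 0.03253453)·82.97/391 = 0.016591168.
D: Wₕ = 0.44728563; term = 0.44728563²·(1 − 0.12290444)·181/2324 = 0.013666561.
A: Wₕ = 0.26843288; term = 0.26843288²·(1 − 0.06097991)·63.77/692 = 0.0062352896.
Sum = 0.036493019.
SE = √(0.036493019) = 0.19103.

0.19103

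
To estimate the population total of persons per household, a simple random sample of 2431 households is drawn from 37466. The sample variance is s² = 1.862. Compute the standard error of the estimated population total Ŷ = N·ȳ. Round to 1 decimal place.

Var(Ŷ) = N²·Var(ȳ) = N²·(1 − n/N)·s²/n.
f = 2431/37466 = 0.06488550; Var(ȳ) = 0.93511450·1.862/2431 = 7.1624155 × 10^-4.
Var(Ŷ) = 37466² · (7.1624155 × 10^-4) = 1.0053891 × 10^6.
SE(Ŷ) = √(1.0053891 × 10^6) = 1002.7.

1002.7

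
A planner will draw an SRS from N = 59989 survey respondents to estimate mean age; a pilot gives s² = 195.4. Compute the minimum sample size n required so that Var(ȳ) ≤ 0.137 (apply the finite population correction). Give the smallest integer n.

Without fpc, n₀ = s²/D = 195.4/0.137 = 1426.2774.
With fpc, (1 − n/N)·s²/n ≤ D requires n ≥ n₀/(1 + n₀/N) = 1426.2774/(1 + 1426.2774/59989) = 1393.1543.
Rounding up, n = 1394.

1394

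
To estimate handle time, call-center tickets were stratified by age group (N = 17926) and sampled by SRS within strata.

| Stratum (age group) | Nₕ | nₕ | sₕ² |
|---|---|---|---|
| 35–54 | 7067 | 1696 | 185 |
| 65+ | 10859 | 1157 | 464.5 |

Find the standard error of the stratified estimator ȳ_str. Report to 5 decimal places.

0.38014

Var(ȳ_str) = Σₕ Wₕ²(1 − fₕ)sₕ²/nₕ with Wₕ = Nₕ/N, N = 17926.
35–54: Wₕ = 0.39423184; term = 0.39423184²·(1 − 0.23998868)·185/1696 = 0.012884553.
65+: Wₕ = 0.60576816; term = 0.60576816²·(1 − 0.10654756)·464.5/1157 = 0.13162448.
Sum = 0.14450903.
SE = √(0.14450903) = 0.38014.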